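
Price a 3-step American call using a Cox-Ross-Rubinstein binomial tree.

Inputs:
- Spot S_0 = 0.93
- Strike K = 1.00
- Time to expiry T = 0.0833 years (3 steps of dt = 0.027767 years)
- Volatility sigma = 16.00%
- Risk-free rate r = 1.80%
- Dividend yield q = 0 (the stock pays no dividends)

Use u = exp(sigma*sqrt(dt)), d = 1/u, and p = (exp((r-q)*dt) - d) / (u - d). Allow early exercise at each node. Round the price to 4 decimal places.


dt = T/N = 0.027767
u = exp(sigma*sqrt(dt)) = 1.027020; d = 1/u = 0.973691
p = (exp((r-q)*dt) - d) / (u - d) = 0.502709
Discount per step: exp(-r*dt) = 0.999500
Stock lattice S(k, i) with i counting down-moves:
  k=0: S(0,0) = 0.9300
  k=1: S(1,0) = 0.9551; S(1,1) = 0.9055
  k=2: S(2,0) = 0.9809; S(2,1) = 0.9300; S(2,2) = 0.8817
  k=3: S(3,0) = 1.0074; S(3,1) = 0.9551; S(3,2) = 0.9055; S(3,3) = 0.8585
Terminal payoffs V(N, i) = max(S_T - K, 0):
  V(3,0) = 0.007441; V(3,1) = 0.000000; V(3,2) = 0.000000; V(3,3) = 0.000000
Backward induction: V(k, i) = exp(-r*dt) * [p * V(k+1, i) + (1-p) * V(k+1, i+1)]; then take max(V_cont, immediate exercise) for American.
  V(2,0) = exp(-r*dt) * [p*0.007441 + (1-p)*0.000000] = 0.003739; exercise = 0.000000; V(2,0) = max -> 0.003739
  V(2,1) = exp(-r*dt) * [p*0.000000 + (1-p)*0.000000] = 0.000000; exercise = 0.000000; V(2,1) = max -> 0.000000
  V(2,2) = exp(-r*dt) * [p*0.000000 + (1-p)*0.000000] = 0.000000; exercise = 0.000000; V(2,2) = max -> 0.000000
  V(1,0) = exp(-r*dt) * [p*0.003739 + (1-p)*0.000000] = 0.001879; exercise = 0.000000; V(1,0) = max -> 0.001879
  V(1,1) = exp(-r*dt) * [p*0.000000 + (1-p)*0.000000] = 0.000000; exercise = 0.000000; V(1,1) = max -> 0.000000
  V(0,0) = exp(-r*dt) * [p*0.001879 + (1-p)*0.000000] = 0.000944; exercise = 0.000000; V(0,0) = max -> 0.000944

Answer: Price = V(0,0) = 0.0009


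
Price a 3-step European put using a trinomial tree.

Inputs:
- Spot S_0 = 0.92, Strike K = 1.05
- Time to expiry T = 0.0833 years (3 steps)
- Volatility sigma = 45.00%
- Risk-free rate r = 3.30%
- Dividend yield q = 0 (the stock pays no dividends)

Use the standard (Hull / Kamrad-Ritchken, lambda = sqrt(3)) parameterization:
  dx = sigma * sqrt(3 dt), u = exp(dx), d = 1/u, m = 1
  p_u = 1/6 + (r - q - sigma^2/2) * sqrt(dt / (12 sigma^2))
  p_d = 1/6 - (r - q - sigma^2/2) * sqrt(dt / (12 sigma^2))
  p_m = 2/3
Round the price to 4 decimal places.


Answer: Price = V(0,0) = 0.1356

Derivation:
dt = T/N = 0.027767; dx = sigma*sqrt(3*dt) = 0.129878
u = exp(dx) = 1.138689; d = 1/u = 0.878203
p_u = 0.159371, p_m = 0.666667, p_d = 0.173962
Discount per step: exp(-r*dt) = 0.999084
Stock lattice S(k, j) with j the centered position index:
  k=0: S(0,+0) = 0.9200
  k=1: S(1,-1) = 0.8079; S(1,+0) = 0.9200; S(1,+1) = 1.0476
  k=2: S(2,-2) = 0.7095; S(2,-1) = 0.8079; S(2,+0) = 0.9200; S(2,+1) = 1.0476; S(2,+2) = 1.1929
  k=3: S(3,-3) = 0.6231; S(3,-2) = 0.7095; S(3,-1) = 0.8079; S(3,+0) = 0.9200; S(3,+1) = 1.0476; S(3,+2) = 1.1929; S(3,+3) = 1.3583
Terminal payoffs V(N, j) = max(K - S_T, 0):
  V(3,-3) = 0.426879; V(3,-2) = 0.340459; V(3,-1) = 0.242054; V(3,+0) = 0.130000; V(3,+1) = 0.002406; V(3,+2) = 0.000000; V(3,+3) = 0.000000
Backward induction: V(k, j) = exp(-r*dt) * [p_u * V(k+1, j+1) + p_m * V(k+1, j) + p_d * V(k+1, j-1)]
  V(2,-2) = exp(-r*dt) * [p_u*0.242054 + p_m*0.340459 + p_d*0.426879] = 0.339499
  V(2,-1) = exp(-r*dt) * [p_u*0.130000 + p_m*0.242054 + p_d*0.340459] = 0.241093
  V(2,+0) = exp(-r*dt) * [p_u*0.002406 + p_m*0.130000 + p_d*0.242054] = 0.129040
  V(2,+1) = exp(-r*dt) * [p_u*0.000000 + p_m*0.002406 + p_d*0.130000] = 0.024197
  V(2,+2) = exp(-r*dt) * [p_u*0.000000 + p_m*0.000000 + p_d*0.002406] = 0.000418
  V(1,-1) = exp(-r*dt) * [p_u*0.129040 + p_m*0.241093 + p_d*0.339499] = 0.240134
  V(1,+0) = exp(-r*dt) * [p_u*0.024197 + p_m*0.129040 + p_d*0.241093] = 0.131703
  V(1,+1) = exp(-r*dt) * [p_u*0.000418 + p_m*0.024197 + p_d*0.129040] = 0.038611
  V(0,+0) = exp(-r*dt) * [p_u*0.038611 + p_m*0.131703 + p_d*0.240134] = 0.135606


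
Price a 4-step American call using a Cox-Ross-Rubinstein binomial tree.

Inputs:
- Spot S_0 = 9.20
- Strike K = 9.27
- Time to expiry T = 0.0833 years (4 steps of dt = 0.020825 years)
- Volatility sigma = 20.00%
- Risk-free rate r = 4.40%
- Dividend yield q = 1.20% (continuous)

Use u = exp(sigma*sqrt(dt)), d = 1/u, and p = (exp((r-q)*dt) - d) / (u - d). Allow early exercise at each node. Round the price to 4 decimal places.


dt = T/N = 0.020825
u = exp(sigma*sqrt(dt)) = 1.029282; d = 1/u = 0.971551
p = (exp((r-q)*dt) - d) / (u - d) = 0.504332
Discount per step: exp(-r*dt) = 0.999084
Stock lattice S(k, i) with i counting down-moves:
  k=0: S(0,0) = 9.2000
  k=1: S(1,0) = 9.4694; S(1,1) = 8.9383
  k=2: S(2,0) = 9.7467; S(2,1) = 9.2000; S(2,2) = 8.6840
  k=3: S(3,0) = 10.0321; S(3,1) = 9.4694; S(3,2) = 8.9383; S(3,3) = 8.4369
  k=4: S(4,0) = 10.3258; S(4,1) = 9.7467; S(4,2) = 9.2000; S(4,3) = 8.6840; S(4,4) = 8.1969
Terminal payoffs V(N, i) = max(S_T - K, 0):
  V(4,0) = 1.055850; V(4,1) = 0.476682; V(4,2) = 0.000000; V(4,3) = 0.000000; V(4,4) = 0.000000
Backward induction: V(k, i) = exp(-r*dt) * [p * V(k+1, i) + (1-p) * V(k+1, i+1)]; then take max(V_cont, immediate exercise) for American.
  V(3,0) = exp(-r*dt) * [p*1.055850 + (1-p)*0.476682] = 0.768071; exercise = 0.762087; V(3,0) = max -> 0.768071
  V(3,1) = exp(-r*dt) * [p*0.476682 + (1-p)*0.000000] = 0.240186; exercise = 0.199397; V(3,1) = max -> 0.240186
  V(3,2) = exp(-r*dt) * [p*0.000000 + (1-p)*0.000000] = 0.000000; exercise = 0.000000; V(3,2) = max -> 0.000000
  V(3,3) = exp(-r*dt) * [p*0.000000 + (1-p)*0.000000] = 0.000000; exercise = 0.000000; V(3,3) = max -> 0.000000
  V(2,0) = exp(-r*dt) * [p*0.768071 + (1-p)*0.240186] = 0.505951; exercise = 0.476682; V(2,0) = max -> 0.505951
  V(2,1) = exp(-r*dt) * [p*0.240186 + (1-p)*0.000000] = 0.121023; exercise = 0.000000; V(2,1) = max -> 0.121023
  V(2,2) = exp(-r*dt) * [p*0.000000 + (1-p)*0.000000] = 0.000000; exercise = 0.000000; V(2,2) = max -> 0.000000
  V(1,0) = exp(-r*dt) * [p*0.505951 + (1-p)*0.121023] = 0.314866; exercise = 0.199397; V(1,0) = max -> 0.314866
  V(1,1) = exp(-r*dt) * [p*0.121023 + (1-p)*0.000000] = 0.060980; exercise = 0.000000; V(1,1) = max -> 0.060980
  V(0,0) = exp(-r*dt) * [p*0.314866 + (1-p)*0.060980] = 0.188849; exercise = 0.000000; V(0,0) = max -> 0.188849

Answer: Price = V(0,0) = 0.1888


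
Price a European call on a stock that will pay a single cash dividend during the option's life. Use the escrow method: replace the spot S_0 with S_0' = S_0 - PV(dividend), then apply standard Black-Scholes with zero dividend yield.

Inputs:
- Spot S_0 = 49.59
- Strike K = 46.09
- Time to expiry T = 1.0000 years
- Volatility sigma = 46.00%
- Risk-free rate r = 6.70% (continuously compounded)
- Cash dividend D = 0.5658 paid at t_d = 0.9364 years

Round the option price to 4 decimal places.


PV(D) = D * exp(-r * t_d) = 0.5658 * 0.93918876 = 0.53139300
S_0' = S_0 - PV(D) = 49.5900 - 0.53139300 = 49.05860700
d1 = (ln(S_0'/K) + (r + sigma^2/2)*T) / (sigma*sqrt(T)) = 0.51134704
d2 = d1 - sigma*sqrt(T) = 0.05134704
exp(-rT) = 0.93519520
N(d1) = 0.69544596; N(d2) = 0.52047551
C = S_0' * N(d1) - K * exp(-rT) * N(d2) = 49.05860700 * 0.69544596 - 46.0900 * 0.93519520 * 0.52047551 = 11.6835

Answer: Price = 11.6835


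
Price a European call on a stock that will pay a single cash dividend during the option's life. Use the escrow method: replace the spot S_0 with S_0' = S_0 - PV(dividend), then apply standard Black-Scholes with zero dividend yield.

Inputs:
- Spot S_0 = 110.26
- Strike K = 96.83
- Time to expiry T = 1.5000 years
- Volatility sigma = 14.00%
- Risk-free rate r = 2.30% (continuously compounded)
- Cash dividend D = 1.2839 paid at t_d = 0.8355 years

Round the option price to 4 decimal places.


Answer: Price = 17.2157

Derivation:
PV(D) = D * exp(-r * t_d) = 1.2839 * 0.98096696 = 1.25946348
S_0' = S_0 - PV(D) = 110.2600 - 1.25946348 = 109.00053652
d1 = (ln(S_0'/K) + (r + sigma^2/2)*T) / (sigma*sqrt(T)) = 0.97743938
d2 = d1 - sigma*sqrt(T) = 0.80597509
exp(-rT) = 0.96608834
N(d1) = 0.83582416; N(d2) = 0.78987139
C = S_0' * N(d1) - K * exp(-rT) * N(d2) = 109.00053652 * 0.83582416 - 96.8300 * 0.96608834 * 0.78987139 = 17.2157


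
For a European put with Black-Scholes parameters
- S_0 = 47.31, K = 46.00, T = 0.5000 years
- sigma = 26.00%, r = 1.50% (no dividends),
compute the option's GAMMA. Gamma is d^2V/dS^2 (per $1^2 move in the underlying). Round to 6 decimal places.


d1 = 0.2854551628; d2 = 0.1016073997
phi(d1) = 0.3830151026; exp(-qT) = 1.0000000000; exp(-rT) = 0.9925280548
Gamma = exp(-qT) * phi(d1) / (S * sigma * sqrt(T)) = 1.0000000000 * 0.3830151026 / (47.3100 * 0.2600 * 0.7071067812) = 0.044036

Answer: Gamma = 0.044036


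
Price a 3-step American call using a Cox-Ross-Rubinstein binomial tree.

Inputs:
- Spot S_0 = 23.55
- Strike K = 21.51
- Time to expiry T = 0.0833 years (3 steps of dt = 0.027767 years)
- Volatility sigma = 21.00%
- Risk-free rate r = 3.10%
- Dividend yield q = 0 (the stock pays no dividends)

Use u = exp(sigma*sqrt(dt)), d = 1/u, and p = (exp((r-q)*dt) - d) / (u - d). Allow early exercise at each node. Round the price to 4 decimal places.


Answer: Price = V(0,0) = 2.1329

Derivation:
dt = T/N = 0.027767
u = exp(sigma*sqrt(dt)) = 1.035612; d = 1/u = 0.965612
p = (exp((r-q)*dt) - d) / (u - d) = 0.503555
Discount per step: exp(-r*dt) = 0.999140
Stock lattice S(k, i) with i counting down-moves:
  k=0: S(0,0) = 23.5500
  k=1: S(1,0) = 24.3887; S(1,1) = 22.7402
  k=2: S(2,0) = 25.2572; S(2,1) = 23.5500; S(2,2) = 21.9582
  k=3: S(3,0) = 26.1567; S(3,1) = 24.3887; S(3,2) = 22.7402; S(3,3) = 21.2031
Terminal payoffs V(N, i) = max(S_T - K, 0):
  V(3,0) = 4.646686; V(3,1) = 2.878673; V(3,2) = 1.230167; V(3,3) = 0.000000
Backward induction: V(k, i) = exp(-r*dt) * [p * V(k+1, i) + (1-p) * V(k+1, i+1)]; then take max(V_cont, immediate exercise) for American.
  V(2,0) = exp(-r*dt) * [p*4.646686 + (1-p)*2.878673] = 3.765721; exercise = 3.747214; V(2,0) = max -> 3.765721
  V(2,1) = exp(-r*dt) * [p*2.878673 + (1-p)*1.230167] = 2.058507; exercise = 2.040000; V(2,1) = max -> 2.058507
  V(2,2) = exp(-r*dt) * [p*1.230167 + (1-p)*0.000000] = 0.618923; exercise = 0.448182; V(2,2) = max -> 0.618923
  V(1,0) = exp(-r*dt) * [p*3.765721 + (1-p)*2.058507] = 2.915672; exercise = 2.878673; V(1,0) = max -> 2.915672
  V(1,1) = exp(-r*dt) * [p*2.058507 + (1-p)*0.618923] = 1.342676; exercise = 1.230167; V(1,1) = max -> 1.342676
  V(0,0) = exp(-r*dt) * [p*2.915672 + (1-p)*1.342676] = 2.132928; exercise = 2.040000; V(0,0) = max -> 2.132928


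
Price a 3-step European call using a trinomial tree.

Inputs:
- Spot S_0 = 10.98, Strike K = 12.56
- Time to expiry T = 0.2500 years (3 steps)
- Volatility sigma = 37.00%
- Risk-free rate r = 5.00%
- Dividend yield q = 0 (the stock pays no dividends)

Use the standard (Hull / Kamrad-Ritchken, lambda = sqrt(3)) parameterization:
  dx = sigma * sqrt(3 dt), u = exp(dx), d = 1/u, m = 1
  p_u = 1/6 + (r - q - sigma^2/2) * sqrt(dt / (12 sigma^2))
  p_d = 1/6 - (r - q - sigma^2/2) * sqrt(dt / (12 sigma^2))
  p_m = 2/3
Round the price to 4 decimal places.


Answer: Price = V(0,0) = 0.3499

Derivation:
dt = T/N = 0.083333; dx = sigma*sqrt(3*dt) = 0.185000
u = exp(dx) = 1.203218; d = 1/u = 0.831104
p_u = 0.162511, p_m = 0.666667, p_d = 0.170822
Discount per step: exp(-r*dt) = 0.995842
Stock lattice S(k, j) with j the centered position index:
  k=0: S(0,+0) = 10.9800
  k=1: S(1,-1) = 9.1255; S(1,+0) = 10.9800; S(1,+1) = 13.2113
  k=2: S(2,-2) = 7.5843; S(2,-1) = 9.1255; S(2,+0) = 10.9800; S(2,+1) = 13.2113; S(2,+2) = 15.8961
  k=3: S(3,-3) = 6.3033; S(3,-2) = 7.5843; S(3,-1) = 9.1255; S(3,+0) = 10.9800; S(3,+1) = 13.2113; S(3,+2) = 15.8961; S(3,+3) = 19.1265
Terminal payoffs V(N, j) = max(S_T - K, 0):
  V(3,-3) = 0.000000; V(3,-2) = 0.000000; V(3,-1) = 0.000000; V(3,+0) = 0.000000; V(3,+1) = 0.651338; V(3,+2) = 3.336126; V(3,+3) = 6.566512
Backward induction: V(k, j) = exp(-r*dt) * [p_u * V(k+1, j+1) + p_m * V(k+1, j) + p_d * V(k+1, j-1)]
  V(2,-2) = exp(-r*dt) * [p_u*0.000000 + p_m*0.000000 + p_d*0.000000] = 0.000000
  V(2,-1) = exp(-r*dt) * [p_u*0.000000 + p_m*0.000000 + p_d*0.000000] = 0.000000
  V(2,+0) = exp(-r*dt) * [p_u*0.651338 + p_m*0.000000 + p_d*0.000000] = 0.105410
  V(2,+1) = exp(-r*dt) * [p_u*3.336126 + p_m*0.651338 + p_d*0.000000] = 0.972324
  V(2,+2) = exp(-r*dt) * [p_u*6.566512 + p_m*3.336126 + p_d*0.651338] = 3.388332
  V(1,-1) = exp(-r*dt) * [p_u*0.105410 + p_m*0.000000 + p_d*0.000000] = 0.017059
  V(1,+0) = exp(-r*dt) * [p_u*0.972324 + p_m*0.105410 + p_d*0.000000] = 0.227338
  V(1,+1) = exp(-r*dt) * [p_u*3.388332 + p_m*0.972324 + p_d*0.105410] = 1.211805
  V(0,+0) = exp(-r*dt) * [p_u*1.211805 + p_m*0.227338 + p_d*0.017059] = 0.349943


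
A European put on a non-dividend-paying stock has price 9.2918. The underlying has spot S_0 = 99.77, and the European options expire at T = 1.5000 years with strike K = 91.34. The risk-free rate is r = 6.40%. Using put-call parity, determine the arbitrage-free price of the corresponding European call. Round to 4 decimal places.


Put-call parity: C - P = S_0 * exp(-qT) - K * exp(-rT).
S_0 * exp(-qT) = 99.7700 * 1.00000000 = 99.77000000
K * exp(-rT) = 91.3400 * 0.90846402 = 82.97910323
C = P + S*exp(-qT) - K*exp(-rT)
C = 9.2918 + 99.77000000 - 82.97910323 = 26.0827

Answer: Call price = 26.0827


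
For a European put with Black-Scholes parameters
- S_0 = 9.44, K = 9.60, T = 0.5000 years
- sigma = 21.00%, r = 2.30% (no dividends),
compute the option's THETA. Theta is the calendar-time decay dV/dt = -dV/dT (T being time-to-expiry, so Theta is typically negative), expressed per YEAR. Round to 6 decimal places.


d1 = 0.0385062182; d2 = -0.1099862058
phi(d1) = 0.3986466284; exp(-qT) = 1.0000000000; exp(-rT) = 0.9885658722
Theta = -S*exp(-qT)*phi(d1)*sigma/(2*sqrt(T)) + r*K*exp(-rT)*N(-d2) - q*S*exp(-qT)*N(-d1)
N(-d1) = 0.4846420369; N(-d2) = 0.5437898427; sqrt(T) = 0.7071067812
Term 1 = -9.4400 * 1.0000000000 * 0.3986466284 * 0.2100 / (2 * 0.7071067812) = -0.5588102795
Term 2 = 0.0230 * 9.6000 * 0.9885658722 * 0.5437898427 = 0.1186959153
Term 3 = 0 (no dividend yield, q = 0)
Theta = -0.5588102795 + (0.1186959153) + (0.0000000000) = -0.440114

Answer: Theta = -0.440114


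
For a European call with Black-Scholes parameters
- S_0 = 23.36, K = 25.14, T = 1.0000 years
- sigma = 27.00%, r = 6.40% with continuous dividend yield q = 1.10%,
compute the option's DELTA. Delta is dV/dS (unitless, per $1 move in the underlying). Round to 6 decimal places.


d1 = 0.0593146474; d2 = -0.2106853526
phi(d1) = 0.3982411125; exp(-qT) = 0.9890602788; exp(-rT) = 0.9380049995
N(d1) = 0.5236492526
Delta = exp(-qT) * N(d1) = 0.9890602788 * 0.5236492526 = 0.517921

Answer: Delta = 0.517921


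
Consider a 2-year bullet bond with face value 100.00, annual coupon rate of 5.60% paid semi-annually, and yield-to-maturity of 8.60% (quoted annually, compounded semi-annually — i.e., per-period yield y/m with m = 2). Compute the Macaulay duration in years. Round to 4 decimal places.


Coupon per period c = face * coupon_rate / m = 2.800000
Periods per year m = 2; per-period yield y/m = 0.043000
Number of cashflows N = 4
Cashflows (t years, CF_t, discount factor 1/(1+y/m)^(m*t), PV):
  t = 0.5000: CF_t = 2.800000, DF = 0.958773, PV = 2.684564
  t = 1.0000: CF_t = 2.800000, DF = 0.919245, PV = 2.573887
  t = 1.5000: CF_t = 2.800000, DF = 0.881347, PV = 2.467772
  t = 2.0000: CF_t = 102.800000, DF = 0.845012, PV = 86.867212
Price P = sum_t PV_t = 94.593434
Macaulay numerator sum_t t * PV_t:
  t * PV_t at t = 0.5000: 1.342282
  t * PV_t at t = 1.0000: 2.573887
  t * PV_t at t = 1.5000: 3.701659
  t * PV_t at t = 2.0000: 173.734423
Macaulay duration D = (sum_t t * PV_t) / P = 181.352250 / 94.593434 = 1.917176

Answer: Macaulay duration = 1.9172 years


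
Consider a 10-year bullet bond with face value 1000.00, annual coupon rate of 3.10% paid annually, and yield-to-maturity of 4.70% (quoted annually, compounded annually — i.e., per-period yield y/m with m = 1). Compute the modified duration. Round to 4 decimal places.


Coupon per period c = face * coupon_rate / m = 31.000000
Periods per year m = 1; per-period yield y/m = 0.047000
Number of cashflows N = 10
Cashflows (t years, CF_t, discount factor 1/(1+y/m)^(m*t), PV):
  t = 1.0000: CF_t = 31.000000, DF = 0.955110, PV = 29.608405
  t = 2.0000: CF_t = 31.000000, DF = 0.912235, PV = 28.279279
  t = 3.0000: CF_t = 31.000000, DF = 0.871284, PV = 27.009817
  t = 4.0000: CF_t = 31.000000, DF = 0.832172, PV = 25.797342
  t = 5.0000: CF_t = 31.000000, DF = 0.794816, PV = 24.639295
  t = 6.0000: CF_t = 31.000000, DF = 0.759137, PV = 23.533233
  t = 7.0000: CF_t = 31.000000, DF = 0.725059, PV = 22.476823
  t = 8.0000: CF_t = 31.000000, DF = 0.692511, PV = 21.467835
  t = 9.0000: CF_t = 31.000000, DF = 0.661424, PV = 20.504140
  t = 10.0000: CF_t = 1031.000000, DF = 0.631732, PV = 651.316152
Price P = sum_t PV_t = 874.632322
First compute Macaulay numerator sum_t t * PV_t:
  t * PV_t at t = 1.0000: 29.608405
  t * PV_t at t = 2.0000: 56.558558
  t * PV_t at t = 3.0000: 81.029452
  t * PV_t at t = 4.0000: 103.189369
  t * PV_t at t = 5.0000: 123.196477
  t * PV_t at t = 6.0000: 141.199401
  t * PV_t at t = 7.0000: 157.337760
  t * PV_t at t = 8.0000: 171.742677
  t * PV_t at t = 9.0000: 184.537260
  t * PV_t at t = 10.0000: 6513.161522
Macaulay duration D = 7561.560881 / 874.632322 = 8.645417
Modified duration = D / (1 + y/m) = 8.645417 / (1 + 0.047000) = 8.257323

Answer: Modified duration = 8.2573


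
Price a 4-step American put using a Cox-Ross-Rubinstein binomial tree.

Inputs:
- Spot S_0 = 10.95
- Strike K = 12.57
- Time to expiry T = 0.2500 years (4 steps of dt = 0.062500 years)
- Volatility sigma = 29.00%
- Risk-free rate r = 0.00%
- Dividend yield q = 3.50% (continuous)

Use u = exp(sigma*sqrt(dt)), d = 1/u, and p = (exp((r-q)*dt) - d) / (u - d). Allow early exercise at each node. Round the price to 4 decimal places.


Answer: Price = V(0,0) = 1.8326

Derivation:
dt = T/N = 0.062500
u = exp(sigma*sqrt(dt)) = 1.075193; d = 1/u = 0.930066
p = (exp((r-q)*dt) - d) / (u - d) = 0.466826
Discount per step: exp(-r*dt) = 1.000000
Stock lattice S(k, i) with i counting down-moves:
  k=0: S(0,0) = 10.9500
  k=1: S(1,0) = 11.7734; S(1,1) = 10.1842
  k=2: S(2,0) = 12.6586; S(2,1) = 10.9500; S(2,2) = 9.4720
  k=3: S(3,0) = 13.6105; S(3,1) = 11.7734; S(3,2) = 10.1842; S(3,3) = 8.8096
  k=4: S(4,0) = 14.6339; S(4,1) = 12.6586; S(4,2) = 10.9500; S(4,3) = 9.4720; S(4,4) = 8.1935
Terminal payoffs V(N, i) = max(K - S_T, 0):
  V(4,0) = 0.000000; V(4,1) = 0.000000; V(4,2) = 1.620000; V(4,3) = 3.098006; V(4,4) = 4.376514
Backward induction: V(k, i) = exp(-r*dt) * [p * V(k+1, i) + (1-p) * V(k+1, i+1)]; then take max(V_cont, immediate exercise) for American.
  V(3,0) = exp(-r*dt) * [p*0.000000 + (1-p)*0.000000] = 0.000000; exercise = 0.000000; V(3,0) = max -> 0.000000
  V(3,1) = exp(-r*dt) * [p*0.000000 + (1-p)*1.620000] = 0.863741; exercise = 0.796639; V(3,1) = max -> 0.863741
  V(3,2) = exp(-r*dt) * [p*1.620000 + (1-p)*3.098006] = 2.408034; exercise = 2.385780; V(3,2) = max -> 2.408034
  V(3,3) = exp(-r*dt) * [p*3.098006 + (1-p)*4.376514] = 3.779673; exercise = 3.760423; V(3,3) = max -> 3.779673
  V(2,0) = exp(-r*dt) * [p*0.000000 + (1-p)*0.863741] = 0.460524; exercise = 0.000000; V(2,0) = max -> 0.460524
  V(2,1) = exp(-r*dt) * [p*0.863741 + (1-p)*2.408034] = 1.687117; exercise = 1.620000; V(2,1) = max -> 1.687117
  V(2,2) = exp(-r*dt) * [p*2.408034 + (1-p)*3.779673] = 3.139355; exercise = 3.098006; V(2,2) = max -> 3.139355
  V(1,0) = exp(-r*dt) * [p*0.460524 + (1-p)*1.687117] = 1.114511; exercise = 0.796639; V(1,0) = max -> 1.114511
  V(1,1) = exp(-r*dt) * [p*1.687117 + (1-p)*3.139355] = 2.461412; exercise = 2.385780; V(1,1) = max -> 2.461412
  V(0,0) = exp(-r*dt) * [p*1.114511 + (1-p)*2.461412] = 1.832643; exercise = 1.620000; V(0,0) = max -> 1.832643


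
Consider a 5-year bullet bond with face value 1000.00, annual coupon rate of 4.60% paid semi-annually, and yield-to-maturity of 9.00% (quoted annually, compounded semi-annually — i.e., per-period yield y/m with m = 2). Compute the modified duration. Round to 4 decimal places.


Answer: Modified duration = 4.2721

Derivation:
Coupon per period c = face * coupon_rate / m = 23.000000
Periods per year m = 2; per-period yield y/m = 0.045000
Number of cashflows N = 10
Cashflows (t years, CF_t, discount factor 1/(1+y/m)^(m*t), PV):
  t = 0.5000: CF_t = 23.000000, DF = 0.956938, PV = 22.009569
  t = 1.0000: CF_t = 23.000000, DF = 0.915730, PV = 21.061789
  t = 1.5000: CF_t = 23.000000, DF = 0.876297, PV = 20.154822
  t = 2.0000: CF_t = 23.000000, DF = 0.838561, PV = 19.286911
  t = 2.5000: CF_t = 23.000000, DF = 0.802451, PV = 18.456374
  t = 3.0000: CF_t = 23.000000, DF = 0.767896, PV = 17.661602
  t = 3.5000: CF_t = 23.000000, DF = 0.734828, PV = 16.901055
  t = 4.0000: CF_t = 23.000000, DF = 0.703185, PV = 16.173258
  t = 4.5000: CF_t = 23.000000, DF = 0.672904, PV = 15.476802
  t = 5.0000: CF_t = 1023.000000, DF = 0.643928, PV = 658.738019
Price P = sum_t PV_t = 825.920200
First compute Macaulay numerator sum_t t * PV_t:
  t * PV_t at t = 0.5000: 11.004785
  t * PV_t at t = 1.0000: 21.061789
  t * PV_t at t = 1.5000: 30.232233
  t * PV_t at t = 2.0000: 38.573822
  t * PV_t at t = 2.5000: 46.140935
  t * PV_t at t = 3.0000: 52.984806
  t * PV_t at t = 3.5000: 59.153691
  t * PV_t at t = 4.0000: 64.693032
  t * PV_t at t = 4.5000: 69.645608
  t * PV_t at t = 5.0000: 3293.690094
Macaulay duration D = 3687.180794 / 825.920200 = 4.464331
Modified duration = D / (1 + y/m) = 4.464331 / (1 + 0.045000) = 4.272087


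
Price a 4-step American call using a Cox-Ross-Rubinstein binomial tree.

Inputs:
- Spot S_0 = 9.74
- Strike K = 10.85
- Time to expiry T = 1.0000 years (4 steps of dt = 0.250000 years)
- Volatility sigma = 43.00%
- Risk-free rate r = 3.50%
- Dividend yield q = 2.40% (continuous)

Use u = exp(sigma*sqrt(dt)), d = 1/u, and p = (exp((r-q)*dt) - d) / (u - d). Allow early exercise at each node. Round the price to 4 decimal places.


dt = T/N = 0.250000
u = exp(sigma*sqrt(dt)) = 1.239862; d = 1/u = 0.806541
p = (exp((r-q)*dt) - d) / (u - d) = 0.452811
Discount per step: exp(-r*dt) = 0.991288
Stock lattice S(k, i) with i counting down-moves:
  k=0: S(0,0) = 9.7400
  k=1: S(1,0) = 12.0763; S(1,1) = 7.8557
  k=2: S(2,0) = 14.9729; S(2,1) = 9.7400; S(2,2) = 6.3360
  k=3: S(3,0) = 18.5643; S(3,1) = 12.0763; S(3,2) = 7.8557; S(3,3) = 5.1102
  k=4: S(4,0) = 23.0172; S(4,1) = 14.9729; S(4,2) = 9.7400; S(4,3) = 6.3360; S(4,4) = 4.1216
Terminal payoffs V(N, i) = max(S_T - K, 0):
  V(4,0) = 12.167185; V(4,1) = 4.122888; V(4,2) = 0.000000; V(4,3) = 0.000000; V(4,4) = 0.000000
Backward induction: V(k, i) = exp(-r*dt) * [p * V(k+1, i) + (1-p) * V(k+1, i+1)]; then take max(V_cont, immediate exercise) for American.
  V(3,0) = exp(-r*dt) * [p*12.167185 + (1-p)*4.122888] = 7.697785; exercise = 7.714314; V(3,0) = max -> 7.714314
  V(3,1) = exp(-r*dt) * [p*4.122888 + (1-p)*0.000000] = 1.850626; exercise = 1.226255; V(3,1) = max -> 1.850626
  V(3,2) = exp(-r*dt) * [p*0.000000 + (1-p)*0.000000] = 0.000000; exercise = 0.000000; V(3,2) = max -> 0.000000
  V(3,3) = exp(-r*dt) * [p*0.000000 + (1-p)*0.000000] = 0.000000; exercise = 0.000000; V(3,3) = max -> 0.000000
  V(2,0) = exp(-r*dt) * [p*7.714314 + (1-p)*1.850626] = 4.466516; exercise = 4.122888; V(2,0) = max -> 4.466516
  V(2,1) = exp(-r*dt) * [p*1.850626 + (1-p)*0.000000] = 0.830684; exercise = 0.000000; V(2,1) = max -> 0.830684
  V(2,2) = exp(-r*dt) * [p*0.000000 + (1-p)*0.000000] = 0.000000; exercise = 0.000000; V(2,2) = max -> 0.000000
  V(1,0) = exp(-r*dt) * [p*4.466516 + (1-p)*0.830684] = 2.455450; exercise = 1.226255; V(1,0) = max -> 2.455450
  V(1,1) = exp(-r*dt) * [p*0.830684 + (1-p)*0.000000] = 0.372866; exercise = 0.000000; V(1,1) = max -> 0.372866
  V(0,0) = exp(-r*dt) * [p*2.455450 + (1-p)*0.372866] = 1.304419; exercise = 0.000000; V(0,0) = max -> 1.304419

Answer: Price = V(0,0) = 1.3044


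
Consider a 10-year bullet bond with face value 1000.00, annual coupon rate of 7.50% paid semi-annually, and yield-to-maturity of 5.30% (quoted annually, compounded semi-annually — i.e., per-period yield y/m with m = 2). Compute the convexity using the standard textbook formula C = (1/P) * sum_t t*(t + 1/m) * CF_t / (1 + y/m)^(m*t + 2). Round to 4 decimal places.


Answer: Convexity = 66.3398

Derivation:
Coupon per period c = face * coupon_rate / m = 37.500000
Periods per year m = 2; per-period yield y/m = 0.026500
Number of cashflows N = 20
Cashflows (t years, CF_t, discount factor 1/(1+y/m)^(m*t), PV):
  t = 0.5000: CF_t = 37.500000, DF = 0.974184, PV = 36.531905
  t = 1.0000: CF_t = 37.500000, DF = 0.949035, PV = 35.588801
  t = 1.5000: CF_t = 37.500000, DF = 0.924535, PV = 34.670045
  t = 2.0000: CF_t = 37.500000, DF = 0.900667, PV = 33.775007
  t = 2.5000: CF_t = 37.500000, DF = 0.877415, PV = 32.903076
  t = 3.0000: CF_t = 37.500000, DF = 0.854764, PV = 32.053654
  t = 3.5000: CF_t = 37.500000, DF = 0.832698, PV = 31.226161
  t = 4.0000: CF_t = 37.500000, DF = 0.811201, PV = 30.420030
  t = 4.5000: CF_t = 37.500000, DF = 0.790259, PV = 29.634710
  t = 5.0000: CF_t = 37.500000, DF = 0.769858, PV = 28.869664
  t = 5.5000: CF_t = 37.500000, DF = 0.749983, PV = 28.124368
  t = 6.0000: CF_t = 37.500000, DF = 0.730622, PV = 27.398313
  t = 6.5000: CF_t = 37.500000, DF = 0.711760, PV = 26.691001
  t = 7.0000: CF_t = 37.500000, DF = 0.693385, PV = 26.001950
  t = 7.5000: CF_t = 37.500000, DF = 0.675485, PV = 25.330687
  t = 8.0000: CF_t = 37.500000, DF = 0.658047, PV = 24.676753
  t = 8.5000: CF_t = 37.500000, DF = 0.641059, PV = 24.039701
  t = 9.0000: CF_t = 37.500000, DF = 0.624509, PV = 23.419095
  t = 9.5000: CF_t = 37.500000, DF = 0.608387, PV = 22.814510
  t = 10.0000: CF_t = 1037.500000, DF = 0.592681, PV = 614.906425
Price P = sum_t PV_t = 1169.075856
Convexity numerator sum_t t*(t + 1/m) * CF_t / (1+y/m)^(m*t + 2):
  t = 0.5000: term = 17.335023
  t = 1.0000: term = 50.662511
  t = 1.5000: term = 98.709228
  t = 2.0000: term = 160.268270
  t = 2.5000: term = 234.196206
  t = 3.0000: term = 319.410315
  t = 3.5000: term = 414.885943
  t = 4.0000: term = 519.653954
  t = 4.5000: term = 632.798287
  t = 5.0000: term = 753.453608
  t = 5.5000: term = 880.803049
  t = 6.0000: term = 1014.076043
  t = 6.5000: term = 1152.546241
  t = 7.0000: term = 1295.529516
  t = 7.5000: term = 1442.382037
  t = 8.0000: term = 1592.498433
  t = 8.5000: term = 1745.310022
  t = 9.0000: term = 1900.283110
  t = 9.5000: term = 2056.917368
  t = 10.0000: term = 61274.591259
Convexity = (1/P) * sum = 77556.310422 / 1169.075856 = 66.339844


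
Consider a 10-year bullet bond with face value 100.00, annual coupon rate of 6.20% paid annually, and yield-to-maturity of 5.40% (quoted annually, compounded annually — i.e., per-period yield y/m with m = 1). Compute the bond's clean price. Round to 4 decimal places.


Coupon per period c = face * coupon_rate / m = 6.200000
Periods per year m = 1; per-period yield y/m = 0.054000
Number of cashflows N = 10
Cashflows (t years, CF_t, discount factor 1/(1+y/m)^(m*t), PV):
  t = 1.0000: CF_t = 6.200000, DF = 0.948767, PV = 5.882353
  t = 2.0000: CF_t = 6.200000, DF = 0.900158, PV = 5.580980
  t = 3.0000: CF_t = 6.200000, DF = 0.854040, PV = 5.295047
  t = 4.0000: CF_t = 6.200000, DF = 0.810285, PV = 5.023764
  t = 5.0000: CF_t = 6.200000, DF = 0.768771, PV = 4.766380
  t = 6.0000: CF_t = 6.200000, DF = 0.729384, PV = 4.522182
  t = 7.0000: CF_t = 6.200000, DF = 0.692015, PV = 4.290495
  t = 8.0000: CF_t = 6.200000, DF = 0.656561, PV = 4.070678
  t = 9.0000: CF_t = 6.200000, DF = 0.622923, PV = 3.862124
  t = 10.0000: CF_t = 106.200000, DF = 0.591009, PV = 62.765126
Price P = sum_t PV_t = 106.059130

Answer: Price = 106.0591


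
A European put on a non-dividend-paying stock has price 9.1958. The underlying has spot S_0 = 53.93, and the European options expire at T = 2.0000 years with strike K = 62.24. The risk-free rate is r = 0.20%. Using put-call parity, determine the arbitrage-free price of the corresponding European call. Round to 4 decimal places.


Answer: Call price = 1.1343

Derivation:
Put-call parity: C - P = S_0 * exp(-qT) - K * exp(-rT).
S_0 * exp(-qT) = 53.9300 * 1.00000000 = 53.93000000
K * exp(-rT) = 62.2400 * 0.99600799 = 61.99153726
C = P + S*exp(-qT) - K*exp(-rT)
C = 9.1958 + 53.93000000 - 61.99153726 = 1.1343


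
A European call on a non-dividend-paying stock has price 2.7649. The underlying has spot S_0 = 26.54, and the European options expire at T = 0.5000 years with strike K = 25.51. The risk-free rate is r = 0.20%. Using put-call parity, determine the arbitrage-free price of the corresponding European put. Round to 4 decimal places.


Answer: Put price = 1.7094

Derivation:
Put-call parity: C - P = S_0 * exp(-qT) - K * exp(-rT).
S_0 * exp(-qT) = 26.5400 * 1.00000000 = 26.54000000
K * exp(-rT) = 25.5100 * 0.99900050 = 25.48450275
P = C - S*exp(-qT) + K*exp(-rT)
P = 2.7649 - 26.54000000 + 25.48450275 = 1.7094


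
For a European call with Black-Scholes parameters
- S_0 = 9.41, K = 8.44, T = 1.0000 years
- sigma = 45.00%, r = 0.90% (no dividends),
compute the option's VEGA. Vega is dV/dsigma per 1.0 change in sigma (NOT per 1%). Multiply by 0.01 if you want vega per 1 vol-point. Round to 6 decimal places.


Answer: Vega = 3.334652

Derivation:
d1 = 0.4867569889; d2 = 0.0367569889
phi(d1) = 0.3543731885; exp(-qT) = 1.0000000000; exp(-rT) = 0.9910403788
Vega = S * exp(-qT) * phi(d1) * sqrt(T) = 9.4100 * 1.0000000000 * 0.3543731885 * 1.0000000000 = 3.334652


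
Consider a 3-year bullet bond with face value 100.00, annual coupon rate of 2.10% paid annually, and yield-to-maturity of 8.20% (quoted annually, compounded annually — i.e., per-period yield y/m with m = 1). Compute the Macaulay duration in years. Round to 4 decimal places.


Answer: Macaulay duration = 2.9327 years

Derivation:
Coupon per period c = face * coupon_rate / m = 2.100000
Periods per year m = 1; per-period yield y/m = 0.082000
Number of cashflows N = 3
Cashflows (t years, CF_t, discount factor 1/(1+y/m)^(m*t), PV):
  t = 1.0000: CF_t = 2.100000, DF = 0.924214, PV = 1.940850
  t = 2.0000: CF_t = 2.100000, DF = 0.854172, PV = 1.793762
  t = 3.0000: CF_t = 102.100000, DF = 0.789438, PV = 80.601655
Price P = sum_t PV_t = 84.336267
Macaulay numerator sum_t t * PV_t:
  t * PV_t at t = 1.0000: 1.940850
  t * PV_t at t = 2.0000: 3.587524
  t * PV_t at t = 3.0000: 241.804965
Macaulay duration D = (sum_t t * PV_t) / P = 247.333339 / 84.336267 = 2.932704


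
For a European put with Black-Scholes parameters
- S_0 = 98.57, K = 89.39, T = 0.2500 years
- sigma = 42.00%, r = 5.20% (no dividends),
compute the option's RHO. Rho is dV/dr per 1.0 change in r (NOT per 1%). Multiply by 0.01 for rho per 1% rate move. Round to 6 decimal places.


Answer: Rho = -7.419705

Derivation:
d1 = 0.6324196980; d2 = 0.4224196980
phi(d1) = 0.3266337160; exp(-qT) = 1.0000000000; exp(-rT) = 0.9870841350
N(-d2) = 0.3363593513
Rho = -K*T*exp(-rT)*N(-d2) = -89.3900 * 0.2500 * 0.9870841350 * 0.3363593513 = -7.419705


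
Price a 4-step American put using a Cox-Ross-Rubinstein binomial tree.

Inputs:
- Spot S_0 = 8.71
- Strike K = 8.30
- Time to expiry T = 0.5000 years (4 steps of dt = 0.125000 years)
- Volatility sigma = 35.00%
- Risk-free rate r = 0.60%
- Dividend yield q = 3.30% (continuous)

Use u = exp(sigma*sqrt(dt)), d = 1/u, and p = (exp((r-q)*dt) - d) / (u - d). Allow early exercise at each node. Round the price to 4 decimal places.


Answer: Price = V(0,0) = 0.7018

Derivation:
dt = T/N = 0.125000
u = exp(sigma*sqrt(dt)) = 1.131726; d = 1/u = 0.883606
p = (exp((r-q)*dt) - d) / (u - d) = 0.455524
Discount per step: exp(-r*dt) = 0.999250
Stock lattice S(k, i) with i counting down-moves:
  k=0: S(0,0) = 8.7100
  k=1: S(1,0) = 9.8573; S(1,1) = 7.6962
  k=2: S(2,0) = 11.1558; S(2,1) = 8.7100; S(2,2) = 6.8004
  k=3: S(3,0) = 12.6253; S(3,1) = 9.8573; S(3,2) = 7.6962; S(3,3) = 6.0089
  k=4: S(4,0) = 14.2884; S(4,1) = 11.1558; S(4,2) = 8.7100; S(4,3) = 6.8004; S(4,4) = 5.3095
Terminal payoffs V(N, i) = max(K - S_T, 0):
  V(4,0) = 0.000000; V(4,1) = 0.000000; V(4,2) = 0.000000; V(4,3) = 1.499580; V(4,4) = 2.990503
Backward induction: V(k, i) = exp(-r*dt) * [p * V(k+1, i) + (1-p) * V(k+1, i+1)]; then take max(V_cont, immediate exercise) for American.
  V(3,0) = exp(-r*dt) * [p*0.000000 + (1-p)*0.000000] = 0.000000; exercise = 0.000000; V(3,0) = max -> 0.000000
  V(3,1) = exp(-r*dt) * [p*0.000000 + (1-p)*0.000000] = 0.000000; exercise = 0.000000; V(3,1) = max -> 0.000000
  V(3,2) = exp(-r*dt) * [p*0.000000 + (1-p)*1.499580] = 0.815873; exercise = 0.603789; V(3,2) = max -> 0.815873
  V(3,3) = exp(-r*dt) * [p*1.499580 + (1-p)*2.990503] = 2.309619; exercise = 2.291106; V(3,3) = max -> 2.309619
  V(2,0) = exp(-r*dt) * [p*0.000000 + (1-p)*0.000000] = 0.000000; exercise = 0.000000; V(2,0) = max -> 0.000000
  V(2,1) = exp(-r*dt) * [p*0.000000 + (1-p)*0.815873] = 0.443890; exercise = 0.000000; V(2,1) = max -> 0.443890
  V(2,2) = exp(-r*dt) * [p*0.815873 + (1-p)*2.309619] = 1.627960; exercise = 1.499580; V(2,2) = max -> 1.627960
  V(1,0) = exp(-r*dt) * [p*0.000000 + (1-p)*0.443890] = 0.241506; exercise = 0.000000; V(1,0) = max -> 0.241506
  V(1,1) = exp(-r*dt) * [p*0.443890 + (1-p)*1.627960] = 1.087772; exercise = 0.603789; V(1,1) = max -> 1.087772
  V(0,0) = exp(-r*dt) * [p*0.241506 + (1-p)*1.087772] = 0.701751; exercise = 0.000000; V(0,0) = max -> 0.701751


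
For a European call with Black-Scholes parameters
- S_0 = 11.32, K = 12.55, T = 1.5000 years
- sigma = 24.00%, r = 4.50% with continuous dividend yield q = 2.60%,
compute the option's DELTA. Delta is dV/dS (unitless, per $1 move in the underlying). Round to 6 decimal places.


Answer: Delta = 0.439902

Derivation:
d1 = -0.1069936875; d2 = -0.4009324566
phi(d1) = 0.3966653274; exp(-qT) = 0.9617507091; exp(-rT) = 0.9347277206
N(d1) = 0.4573969938
Delta = exp(-qT) * N(d1) = 0.9617507091 * 0.4573969938 = 0.439902


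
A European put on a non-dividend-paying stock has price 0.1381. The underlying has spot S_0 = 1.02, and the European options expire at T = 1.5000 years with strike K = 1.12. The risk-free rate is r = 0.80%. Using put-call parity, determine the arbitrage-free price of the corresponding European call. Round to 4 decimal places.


Answer: Call price = 0.0515

Derivation:
Put-call parity: C - P = S_0 * exp(-qT) - K * exp(-rT).
S_0 * exp(-qT) = 1.0200 * 1.00000000 = 1.02000000
K * exp(-rT) = 1.1200 * 0.98807171 = 1.10664032
C = P + S*exp(-qT) - K*exp(-rT)
C = 0.1381 + 1.02000000 - 1.10664032 = 0.0515


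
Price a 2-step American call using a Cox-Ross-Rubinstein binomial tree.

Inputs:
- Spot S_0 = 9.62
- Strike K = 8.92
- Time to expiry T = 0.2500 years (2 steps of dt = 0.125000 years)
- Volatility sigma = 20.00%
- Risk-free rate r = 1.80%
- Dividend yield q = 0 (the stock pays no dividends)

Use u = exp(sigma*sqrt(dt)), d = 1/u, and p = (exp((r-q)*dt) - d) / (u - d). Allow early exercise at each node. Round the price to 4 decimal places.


dt = T/N = 0.125000
u = exp(sigma*sqrt(dt)) = 1.073271; d = 1/u = 0.931731
p = (exp((r-q)*dt) - d) / (u - d) = 0.498244
Discount per step: exp(-r*dt) = 0.997753
Stock lattice S(k, i) with i counting down-moves:
  k=0: S(0,0) = 9.6200
  k=1: S(1,0) = 10.3249; S(1,1) = 8.9633
  k=2: S(2,0) = 11.0814; S(2,1) = 9.6200; S(2,2) = 8.3513
Terminal payoffs V(N, i) = max(S_T - K, 0):
  V(2,0) = 2.161373; V(2,1) = 0.700000; V(2,2) = 0.000000
Backward induction: V(k, i) = exp(-r*dt) * [p * V(k+1, i) + (1-p) * V(k+1, i+1)]; then take max(V_cont, immediate exercise) for American.
  V(1,0) = exp(-r*dt) * [p*2.161373 + (1-p)*0.700000] = 1.424911; exercise = 1.404864; V(1,0) = max -> 1.424911
  V(1,1) = exp(-r*dt) * [p*0.700000 + (1-p)*0.000000] = 0.347987; exercise = 0.043256; V(1,1) = max -> 0.347987
  V(0,0) = exp(-r*dt) * [p*1.424911 + (1-p)*0.347987] = 0.882570; exercise = 0.700000; V(0,0) = max -> 0.882570

Answer: Price = V(0,0) = 0.8826


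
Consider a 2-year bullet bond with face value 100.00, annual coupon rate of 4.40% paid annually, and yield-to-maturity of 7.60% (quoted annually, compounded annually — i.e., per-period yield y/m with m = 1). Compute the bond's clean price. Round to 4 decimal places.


Answer: Price = 94.2621

Derivation:
Coupon per period c = face * coupon_rate / m = 4.400000
Periods per year m = 1; per-period yield y/m = 0.076000
Number of cashflows N = 2
Cashflows (t years, CF_t, discount factor 1/(1+y/m)^(m*t), PV):
  t = 1.0000: CF_t = 4.400000, DF = 0.929368, PV = 4.089219
  t = 2.0000: CF_t = 104.400000, DF = 0.863725, PV = 90.172883
Price P = sum_t PV_t = 94.262103


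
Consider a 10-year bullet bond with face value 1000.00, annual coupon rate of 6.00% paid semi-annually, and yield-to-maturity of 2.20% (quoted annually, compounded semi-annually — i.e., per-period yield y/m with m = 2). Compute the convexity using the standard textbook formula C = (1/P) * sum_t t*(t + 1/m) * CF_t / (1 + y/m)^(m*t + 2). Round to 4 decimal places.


Answer: Convexity = 75.9171

Derivation:
Coupon per period c = face * coupon_rate / m = 30.000000
Periods per year m = 2; per-period yield y/m = 0.011000
Number of cashflows N = 20
Cashflows (t years, CF_t, discount factor 1/(1+y/m)^(m*t), PV):
  t = 0.5000: CF_t = 30.000000, DF = 0.989120, PV = 29.673591
  t = 1.0000: CF_t = 30.000000, DF = 0.978358, PV = 29.350732
  t = 1.5000: CF_t = 30.000000, DF = 0.967713, PV = 29.031387
  t = 2.0000: CF_t = 30.000000, DF = 0.957184, PV = 28.715517
  t = 2.5000: CF_t = 30.000000, DF = 0.946769, PV = 28.403083
  t = 3.0000: CF_t = 30.000000, DF = 0.936468, PV = 28.094048
  t = 3.5000: CF_t = 30.000000, DF = 0.926279, PV = 27.788376
  t = 4.0000: CF_t = 30.000000, DF = 0.916201, PV = 27.486030
  t = 4.5000: CF_t = 30.000000, DF = 0.906232, PV = 27.186973
  t = 5.0000: CF_t = 30.000000, DF = 0.896372, PV = 26.891170
  t = 5.5000: CF_t = 30.000000, DF = 0.886620, PV = 26.598586
  t = 6.0000: CF_t = 30.000000, DF = 0.876973, PV = 26.309185
  t = 6.5000: CF_t = 30.000000, DF = 0.867431, PV = 26.022932
  t = 7.0000: CF_t = 30.000000, DF = 0.857993, PV = 25.739795
  t = 7.5000: CF_t = 30.000000, DF = 0.848658, PV = 25.459737
  t = 8.0000: CF_t = 30.000000, DF = 0.839424, PV = 25.182727
  t = 8.5000: CF_t = 30.000000, DF = 0.830291, PV = 24.908731
  t = 9.0000: CF_t = 30.000000, DF = 0.821257, PV = 24.637717
  t = 9.5000: CF_t = 30.000000, DF = 0.812322, PV = 24.369650
  t = 10.0000: CF_t = 1030.000000, DF = 0.803483, PV = 827.587863
Price P = sum_t PV_t = 1339.437829
Convexity numerator sum_t t*(t + 1/m) * CF_t / (1+y/m)^(m*t + 2):
  t = 0.5000: term = 14.515694
  t = 1.0000: term = 43.073275
  t = 1.5000: term = 85.209248
  t = 2.0000: term = 140.470240
  t = 2.5000: term = 208.412820
  t = 3.0000: term = 288.603311
  t = 3.5000: term = 380.617621
  t = 4.0000: term = 484.041061
  t = 4.5000: term = 598.468176
  t = 5.0000: term = 723.502576
  t = 5.5000: term = 858.756766
  t = 6.0000: term = 1003.851988
  t = 6.5000: term = 1158.418054
  t = 7.0000: term = 1322.093191
  t = 7.5000: term = 1494.523885
  t = 8.0000: term = 1675.364724
  t = 8.5000: term = 1864.278254
  t = 9.0000: term = 2060.934824
  t = 9.5000: term = 2265.012445
  t = 10.0000: term = 85016.084802
Convexity = (1/P) * sum = 101686.232953 / 1339.437829 = 75.917098


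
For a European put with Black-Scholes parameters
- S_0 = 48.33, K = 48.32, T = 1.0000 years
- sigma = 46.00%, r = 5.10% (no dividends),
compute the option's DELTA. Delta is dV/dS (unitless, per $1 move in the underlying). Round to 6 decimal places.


Answer: Delta = -0.366432

Derivation:
d1 = 0.3413194179; d2 = -0.1186805821
phi(d1) = 0.3763679568; exp(-qT) = 1.0000000000; exp(-rT) = 0.9502786705
N(-d1) = 0.3664315657
Delta = -exp(-qT) * N(-d1) = -1.0000000000 * 0.3664315657 = -0.366432


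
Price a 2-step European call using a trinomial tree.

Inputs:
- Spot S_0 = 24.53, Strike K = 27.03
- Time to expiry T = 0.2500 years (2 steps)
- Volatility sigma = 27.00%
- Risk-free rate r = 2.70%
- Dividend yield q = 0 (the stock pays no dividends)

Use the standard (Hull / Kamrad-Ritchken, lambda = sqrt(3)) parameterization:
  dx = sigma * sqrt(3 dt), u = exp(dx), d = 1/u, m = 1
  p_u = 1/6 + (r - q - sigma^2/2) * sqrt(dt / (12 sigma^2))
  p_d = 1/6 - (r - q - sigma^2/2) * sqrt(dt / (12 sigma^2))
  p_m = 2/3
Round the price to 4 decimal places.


dt = T/N = 0.125000; dx = sigma*sqrt(3*dt) = 0.165341
u = exp(dx) = 1.179795; d = 1/u = 0.847605
p_u = 0.163094, p_m = 0.666667, p_d = 0.170239
Discount per step: exp(-r*dt) = 0.996631
Stock lattice S(k, j) with j the centered position index:
  k=0: S(0,+0) = 24.5300
  k=1: S(1,-1) = 20.7918; S(1,+0) = 24.5300; S(1,+1) = 28.9404
  k=2: S(2,-2) = 17.6232; S(2,-1) = 20.7918; S(2,+0) = 24.5300; S(2,+1) = 28.9404; S(2,+2) = 34.1437
Terminal payoffs V(N, j) = max(S_T - K, 0):
  V(2,-2) = 0.000000; V(2,-1) = 0.000000; V(2,+0) = 0.000000; V(2,+1) = 1.910367; V(2,+2) = 7.113696
Backward induction: V(k, j) = exp(-r*dt) * [p_u * V(k+1, j+1) + p_m * V(k+1, j) + p_d * V(k+1, j-1)]
  V(1,-1) = exp(-r*dt) * [p_u*0.000000 + p_m*0.000000 + p_d*0.000000] = 0.000000
  V(1,+0) = exp(-r*dt) * [p_u*1.910367 + p_m*0.000000 + p_d*0.000000] = 0.310521
  V(1,+1) = exp(-r*dt) * [p_u*7.113696 + p_m*1.910367 + p_d*0.000000] = 2.425583
  V(0,+0) = exp(-r*dt) * [p_u*2.425583 + p_m*0.310521 + p_d*0.000000] = 0.600583

Answer: Price = V(0,0) = 0.6006
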